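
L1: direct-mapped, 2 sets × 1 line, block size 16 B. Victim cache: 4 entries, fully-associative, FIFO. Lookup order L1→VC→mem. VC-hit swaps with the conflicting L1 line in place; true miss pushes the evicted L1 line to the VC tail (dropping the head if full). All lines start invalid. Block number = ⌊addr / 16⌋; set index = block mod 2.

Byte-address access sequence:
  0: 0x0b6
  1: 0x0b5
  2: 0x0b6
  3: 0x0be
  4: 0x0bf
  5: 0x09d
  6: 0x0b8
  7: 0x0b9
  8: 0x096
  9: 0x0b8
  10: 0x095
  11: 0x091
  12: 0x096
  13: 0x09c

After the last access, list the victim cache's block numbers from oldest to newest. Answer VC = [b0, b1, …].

0: 0xb6 (blk 11, set 1) → MISS  vc=[]
1: 0xb5 (blk 11, set 1) → L1-HIT  vc=[]
2: 0xb6 (blk 11, set 1) → L1-HIT  vc=[]
3: 0xbe (blk 11, set 1) → L1-HIT  vc=[]
4: 0xbf (blk 11, set 1) → L1-HIT  vc=[]
5: 0x9d (blk 9, set 1) → MISS  vc=[11]
6: 0xb8 (blk 11, set 1) → VC-HIT  vc=[9]
7: 0xb9 (blk 11, set 1) → L1-HIT  vc=[9]
8: 0x96 (blk 9, set 1) → VC-HIT  vc=[11]
9: 0xb8 (blk 11, set 1) → VC-HIT  vc=[9]
10: 0x95 (blk 9, set 1) → VC-HIT  vc=[11]
11: 0x91 (blk 9, set 1) → L1-HIT  vc=[11]
12: 0x96 (blk 9, set 1) → L1-HIT  vc=[11]
13: 0x9c (blk 9, set 1) → L1-HIT  vc=[11]

VC = [11]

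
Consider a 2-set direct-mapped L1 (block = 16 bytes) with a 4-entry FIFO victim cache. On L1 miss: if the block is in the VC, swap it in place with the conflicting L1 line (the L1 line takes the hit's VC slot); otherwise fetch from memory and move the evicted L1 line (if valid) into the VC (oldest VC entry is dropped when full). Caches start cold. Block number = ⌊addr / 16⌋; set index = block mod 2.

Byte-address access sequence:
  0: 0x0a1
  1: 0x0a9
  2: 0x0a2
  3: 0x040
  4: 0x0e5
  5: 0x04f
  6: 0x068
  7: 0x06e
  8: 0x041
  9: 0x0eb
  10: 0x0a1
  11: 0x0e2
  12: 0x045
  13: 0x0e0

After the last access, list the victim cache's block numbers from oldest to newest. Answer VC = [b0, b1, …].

VC = [10, 4, 6]

#0 0xa1→b10/s0 MISS; vc=[]
#1 0xa9→b10/s0 L1-HIT; vc=[]
#2 0xa2→b10/s0 L1-HIT; vc=[]
#3 0x40→b4/s0 MISS; vc=[10]
#4 0xe5→b14/s0 MISS; vc=[10,4]
#5 0x4f→b4/s0 VC-HIT; vc=[10,14]
#6 0x68→b6/s0 MISS; vc=[10,14,4]
#7 0x6e→b6/s0 L1-HIT; vc=[10,14,4]
#8 0x41→b4/s0 VC-HIT; vc=[10,14,6]
#9 0xeb→b14/s0 VC-HIT; vc=[10,4,6]
#10 0xa1→b10/s0 VC-HIT; vc=[14,4,6]
#11 0xe2→b14/s0 VC-HIT; vc=[10,4,6]
#12 0x45→b4/s0 VC-HIT; vc=[10,14,6]
#13 0xe0→b14/s0 VC-HIT; vc=[10,4,6]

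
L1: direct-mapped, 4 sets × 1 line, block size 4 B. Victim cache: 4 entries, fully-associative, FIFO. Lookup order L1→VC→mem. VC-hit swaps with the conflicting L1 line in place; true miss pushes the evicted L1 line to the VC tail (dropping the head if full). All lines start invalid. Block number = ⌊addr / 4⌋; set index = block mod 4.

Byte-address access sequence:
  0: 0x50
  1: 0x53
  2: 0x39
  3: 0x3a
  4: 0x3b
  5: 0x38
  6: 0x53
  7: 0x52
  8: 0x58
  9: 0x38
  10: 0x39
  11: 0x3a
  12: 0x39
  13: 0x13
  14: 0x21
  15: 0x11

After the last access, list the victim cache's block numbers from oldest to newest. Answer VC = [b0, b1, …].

VC = [22, 20, 8]

  [0] addr=0x50 blk=20 s=0: MISS | VC []
  [1] addr=0x53 blk=20 s=0: L1-HIT | VC []
  [2] addr=0x39 blk=14 s=2: MISS | VC []
  [3] addr=0x3a blk=14 s=2: L1-HIT | VC []
  [4] addr=0x3b blk=14 s=2: L1-HIT | VC []
  [5] addr=0x38 blk=14 s=2: L1-HIT | VC []
  [6] addr=0x53 blk=20 s=0: L1-HIT | VC []
  [7] addr=0x52 blk=20 s=0: L1-HIT | VC []
  [8] addr=0x58 blk=22 s=2: MISS | VC [14]
  [9] addr=0x38 blk=14 s=2: VC-HIT | VC [22]
  [10] addr=0x39 blk=14 s=2: L1-HIT | VC [22]
  [11] addr=0x3a blk=14 s=2: L1-HIT | VC [22]
  [12] addr=0x39 blk=14 s=2: L1-HIT | VC [22]
  [13] addr=0x13 blk=4 s=0: MISS | VC [22, 20]
  [14] addr=0x21 blk=8 s=0: MISS | VC [22, 20, 4]
  [15] addr=0x11 blk=4 s=0: VC-HIT | VC [22, 20, 8]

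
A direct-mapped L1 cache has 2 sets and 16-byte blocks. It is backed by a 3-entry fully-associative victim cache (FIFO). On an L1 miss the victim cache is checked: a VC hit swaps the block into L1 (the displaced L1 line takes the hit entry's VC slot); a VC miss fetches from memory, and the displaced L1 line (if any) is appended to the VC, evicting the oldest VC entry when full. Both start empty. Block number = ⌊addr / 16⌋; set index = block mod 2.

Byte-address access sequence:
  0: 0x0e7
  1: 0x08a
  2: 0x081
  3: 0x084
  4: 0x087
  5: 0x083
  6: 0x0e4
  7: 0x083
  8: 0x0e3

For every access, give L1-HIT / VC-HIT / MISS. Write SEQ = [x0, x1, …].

0: 0xe7 (blk 14, set 0) → MISS  vc=[]
1: 0x8a (blk 8, set 0) → MISS  vc=[14]
2: 0x81 (blk 8, set 0) → L1-HIT  vc=[14]
3: 0x84 (blk 8, set 0) → L1-HIT  vc=[14]
4: 0x87 (blk 8, set 0) → L1-HIT  vc=[14]
5: 0x83 (blk 8, set 0) → L1-HIT  vc=[14]
6: 0xe4 (blk 14, set 0) → VC-HIT  vc=[8]
7: 0x83 (blk 8, set 0) → VC-HIT  vc=[14]
8: 0xe3 (blk 14, set 0) → VC-HIT  vc=[8]

SEQ = [MISS, MISS, L1-HIT, L1-HIT, L1-HIT, L1-HIT, VC-HIT, VC-HIT, VC-HIT]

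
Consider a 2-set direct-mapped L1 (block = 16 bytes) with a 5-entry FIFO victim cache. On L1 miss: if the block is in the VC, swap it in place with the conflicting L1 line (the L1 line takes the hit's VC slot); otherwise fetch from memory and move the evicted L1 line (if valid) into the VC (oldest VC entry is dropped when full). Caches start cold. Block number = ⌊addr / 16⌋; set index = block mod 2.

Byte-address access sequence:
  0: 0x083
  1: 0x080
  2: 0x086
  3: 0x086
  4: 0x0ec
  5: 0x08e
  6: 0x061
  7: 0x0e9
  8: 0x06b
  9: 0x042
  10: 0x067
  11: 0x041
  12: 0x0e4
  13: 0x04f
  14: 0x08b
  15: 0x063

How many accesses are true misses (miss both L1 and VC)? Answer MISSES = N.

MISSES = 4

#0 0x83→b8/s0 MISS; vc=[]
#1 0x80→b8/s0 L1-HIT; vc=[]
#2 0x86→b8/s0 L1-HIT; vc=[]
#3 0x86→b8/s0 L1-HIT; vc=[]
#4 0xec→b14/s0 MISS; vc=[8]
#5 0x8e→b8/s0 VC-HIT; vc=[14]
#6 0x61→b6/s0 MISS; vc=[14,8]
#7 0xe9→b14/s0 VC-HIT; vc=[6,8]
#8 0x6b→b6/s0 VC-HIT; vc=[14,8]
#9 0x42→b4/s0 MISS; vc=[14,8,6]
#10 0x67→b6/s0 VC-HIT; vc=[14,8,4]
#11 0x41→b4/s0 VC-HIT; vc=[14,8,6]
#12 0xe4→b14/s0 VC-HIT; vc=[4,8,6]
#13 0x4f→b4/s0 VC-HIT; vc=[14,8,6]
#14 0x8b→b8/s0 VC-HIT; vc=[14,4,6]
#15 0x63→b6/s0 VC-HIT; vc=[14,4,8]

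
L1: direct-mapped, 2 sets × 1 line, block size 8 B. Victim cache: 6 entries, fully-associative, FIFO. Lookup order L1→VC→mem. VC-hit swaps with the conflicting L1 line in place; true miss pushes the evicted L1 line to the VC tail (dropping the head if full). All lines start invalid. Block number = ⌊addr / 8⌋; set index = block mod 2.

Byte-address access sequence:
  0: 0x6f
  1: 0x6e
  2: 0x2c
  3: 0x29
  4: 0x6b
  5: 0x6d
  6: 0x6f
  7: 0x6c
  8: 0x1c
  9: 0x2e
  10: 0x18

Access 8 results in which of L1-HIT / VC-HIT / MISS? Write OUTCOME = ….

  [0] addr=0x6f blk=13 s=1: MISS | VC []
  [1] addr=0x6e blk=13 s=1: L1-HIT | VC []
  [2] addr=0x2c blk=5 s=1: MISS | VC [13]
  [3] addr=0x29 blk=5 s=1: L1-HIT | VC [13]
  [4] addr=0x6b blk=13 s=1: VC-HIT | VC [5]
  [5] addr=0x6d blk=13 s=1: L1-HIT | VC [5]
  [6] addr=0x6f blk=13 s=1: L1-HIT | VC [5]
  [7] addr=0x6c blk=13 s=1: L1-HIT | VC [5]
  [8] addr=0x1c blk=3 s=1: MISS | VC [5, 13]
  [9] addr=0x2e blk=5 s=1: VC-HIT | VC [3, 13]
  [10] addr=0x18 blk=3 s=1: VC-HIT | VC [5, 13]

OUTCOME = MISS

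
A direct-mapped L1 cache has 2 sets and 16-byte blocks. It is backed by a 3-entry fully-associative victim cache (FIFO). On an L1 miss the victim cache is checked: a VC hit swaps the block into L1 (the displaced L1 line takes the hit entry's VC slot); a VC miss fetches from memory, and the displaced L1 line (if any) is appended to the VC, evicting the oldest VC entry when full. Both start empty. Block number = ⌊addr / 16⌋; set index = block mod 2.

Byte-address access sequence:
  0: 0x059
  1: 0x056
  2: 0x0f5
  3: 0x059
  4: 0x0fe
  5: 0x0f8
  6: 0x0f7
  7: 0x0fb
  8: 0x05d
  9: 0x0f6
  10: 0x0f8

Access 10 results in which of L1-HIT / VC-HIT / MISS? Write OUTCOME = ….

0: 0x59 (blk 5, set 1) → MISS  vc=[]
1: 0x56 (blk 5, set 1) → L1-HIT  vc=[]
2: 0xf5 (blk 15, set 1) → MISS  vc=[5]
3: 0x59 (blk 5, set 1) → VC-HIT  vc=[15]
4: 0xfe (blk 15, set 1) → VC-HIT  vc=[5]
5: 0xf8 (blk 15, set 1) → L1-HIT  vc=[5]
6: 0xf7 (blk 15, set 1) → L1-HIT  vc=[5]
7: 0xfb (blk 15, set 1) → L1-HIT  vc=[5]
8: 0x5d (blk 5, set 1) → VC-HIT  vc=[15]
9: 0xf6 (blk 15, set 1) → VC-HIT  vc=[5]
10: 0xf8 (blk 15, set 1) → L1-HIT  vc=[5]

OUTCOME = L1-HIT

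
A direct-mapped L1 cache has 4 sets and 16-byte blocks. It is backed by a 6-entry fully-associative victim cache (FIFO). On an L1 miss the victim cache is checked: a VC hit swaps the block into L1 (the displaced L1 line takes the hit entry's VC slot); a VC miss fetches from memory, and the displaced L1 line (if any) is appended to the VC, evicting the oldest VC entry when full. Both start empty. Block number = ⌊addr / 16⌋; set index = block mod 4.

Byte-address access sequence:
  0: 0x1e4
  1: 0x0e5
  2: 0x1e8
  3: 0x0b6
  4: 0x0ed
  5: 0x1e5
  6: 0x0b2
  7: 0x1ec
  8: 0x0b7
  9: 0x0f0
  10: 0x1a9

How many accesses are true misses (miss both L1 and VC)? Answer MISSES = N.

#0 0x1e4→b30/s2 MISS; vc=[]
#1 0xe5→b14/s2 MISS; vc=[30]
#2 0x1e8→b30/s2 VC-HIT; vc=[14]
#3 0xb6→b11/s3 MISS; vc=[14]
#4 0xed→b14/s2 VC-HIT; vc=[30]
#5 0x1e5→b30/s2 VC-HIT; vc=[14]
#6 0xb2→b11/s3 L1-HIT; vc=[14]
#7 0x1ec→b30/s2 L1-HIT; vc=[14]
#8 0xb7→b11/s3 L1-HIT; vc=[14]
#9 0xf0→b15/s3 MISS; vc=[14,11]
#10 0x1a9→b26/s2 MISS; vc=[14,11,30]

MISSES = 5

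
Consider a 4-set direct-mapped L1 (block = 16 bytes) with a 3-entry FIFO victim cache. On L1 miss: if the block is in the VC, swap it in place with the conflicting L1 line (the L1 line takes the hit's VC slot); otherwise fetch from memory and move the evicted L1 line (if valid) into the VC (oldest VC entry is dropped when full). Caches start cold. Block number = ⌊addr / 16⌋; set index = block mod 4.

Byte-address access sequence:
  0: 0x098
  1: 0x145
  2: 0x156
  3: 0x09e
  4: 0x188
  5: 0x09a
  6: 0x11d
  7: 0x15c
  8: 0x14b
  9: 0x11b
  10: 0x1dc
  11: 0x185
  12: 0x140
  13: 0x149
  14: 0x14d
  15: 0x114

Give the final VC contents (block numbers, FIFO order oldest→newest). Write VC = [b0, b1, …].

VC = [24, 9, 29]

0: 0x98 (blk 9, set 1) → MISS  vc=[]
1: 0x145 (blk 20, set 0) → MISS  vc=[]
2: 0x156 (blk 21, set 1) → MISS  vc=[9]
3: 0x9e (blk 9, set 1) → VC-HIT  vc=[21]
4: 0x188 (blk 24, set 0) → MISS  vc=[21, 20]
5: 0x9a (blk 9, set 1) → L1-HIT  vc=[21, 20]
6: 0x11d (blk 17, set 1) → MISS  vc=[21, 20, 9]
7: 0x15c (blk 21, set 1) → VC-HIT  vc=[17, 20, 9]
8: 0x14b (blk 20, set 0) → VC-HIT  vc=[17, 24, 9]
9: 0x11b (blk 17, set 1) → VC-HIT  vc=[21, 24, 9]
10: 0x1dc (blk 29, set 1) → MISS  vc=[24, 9, 17]
11: 0x185 (blk 24, set 0) → VC-HIT  vc=[20, 9, 17]
12: 0x140 (blk 20, set 0) → VC-HIT  vc=[24, 9, 17]
13: 0x149 (blk 20, set 0) → L1-HIT  vc=[24, 9, 17]
14: 0x14d (blk 20, set 0) → L1-HIT  vc=[24, 9, 17]
15: 0x114 (blk 17, set 1) → VC-HIT  vc=[24, 9, 29]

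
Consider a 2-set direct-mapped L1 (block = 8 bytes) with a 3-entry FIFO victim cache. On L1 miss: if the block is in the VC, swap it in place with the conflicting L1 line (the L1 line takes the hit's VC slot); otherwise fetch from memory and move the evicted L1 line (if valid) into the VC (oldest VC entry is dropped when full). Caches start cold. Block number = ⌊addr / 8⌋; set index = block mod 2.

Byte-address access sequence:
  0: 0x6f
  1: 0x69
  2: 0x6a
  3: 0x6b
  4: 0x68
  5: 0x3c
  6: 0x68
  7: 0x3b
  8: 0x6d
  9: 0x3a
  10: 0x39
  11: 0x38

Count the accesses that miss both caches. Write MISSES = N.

0: 0x6f (blk 13, set 1) → MISS  vc=[]
1: 0x69 (blk 13, set 1) → L1-HIT  vc=[]
2: 0x6a (blk 13, set 1) → L1-HIT  vc=[]
3: 0x6b (blk 13, set 1) → L1-HIT  vc=[]
4: 0x68 (blk 13, set 1) → L1-HIT  vc=[]
5: 0x3c (blk 7, set 1) → MISS  vc=[13]
6: 0x68 (blk 13, set 1) → VC-HIT  vc=[7]
7: 0x3b (blk 7, set 1) → VC-HIT  vc=[13]
8: 0x6d (blk 13, set 1) → VC-HIT  vc=[7]
9: 0x3a (blk 7, set 1) → VC-HIT  vc=[13]
10: 0x39 (blk 7, set 1) → L1-HIT  vc=[13]
11: 0x38 (blk 7, set 1) → L1-HIT  vc=[13]

MISSES = 2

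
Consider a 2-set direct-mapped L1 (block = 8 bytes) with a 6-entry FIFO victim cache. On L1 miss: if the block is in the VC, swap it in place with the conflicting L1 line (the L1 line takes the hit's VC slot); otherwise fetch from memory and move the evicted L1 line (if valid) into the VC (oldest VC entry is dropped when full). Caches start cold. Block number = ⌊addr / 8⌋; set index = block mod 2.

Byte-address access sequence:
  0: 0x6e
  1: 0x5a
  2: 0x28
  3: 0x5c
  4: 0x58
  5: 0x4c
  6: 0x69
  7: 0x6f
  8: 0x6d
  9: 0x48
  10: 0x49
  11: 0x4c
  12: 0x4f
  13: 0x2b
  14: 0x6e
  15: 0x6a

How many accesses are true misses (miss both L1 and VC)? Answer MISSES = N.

MISSES = 4

0: 0x6e (blk 13, set 1) → MISS  vc=[]
1: 0x5a (blk 11, set 1) → MISS  vc=[13]
2: 0x28 (blk 5, set 1) → MISS  vc=[13, 11]
3: 0x5c (blk 11, set 1) → VC-HIT  vc=[13, 5]
4: 0x58 (blk 11, set 1) → L1-HIT  vc=[13, 5]
5: 0x4c (blk 9, set 1) → MISS  vc=[13, 5, 11]
6: 0x69 (blk 13, set 1) → VC-HIT  vc=[9, 5, 11]
7: 0x6f (blk 13, set 1) → L1-HIT  vc=[9, 5, 11]
8: 0x6d (blk 13, set 1) → L1-HIT  vc=[9, 5, 11]
9: 0x48 (blk 9, set 1) → VC-HIT  vc=[13, 5, 11]
10: 0x49 (blk 9, set 1) → L1-HIT  vc=[13, 5, 11]
11: 0x4c (blk 9, set 1) → L1-HIT  vc=[13, 5, 11]
12: 0x4f (blk 9, set 1) → L1-HIT  vc=[13, 5, 11]
13: 0x2b (blk 5, set 1) → VC-HIT  vc=[13, 9, 11]
14: 0x6e (blk 13, set 1) → VC-HIT  vc=[5, 9, 11]
15: 0x6a (blk 13, set 1) → L1-HIT  vc=[5, 9, 11]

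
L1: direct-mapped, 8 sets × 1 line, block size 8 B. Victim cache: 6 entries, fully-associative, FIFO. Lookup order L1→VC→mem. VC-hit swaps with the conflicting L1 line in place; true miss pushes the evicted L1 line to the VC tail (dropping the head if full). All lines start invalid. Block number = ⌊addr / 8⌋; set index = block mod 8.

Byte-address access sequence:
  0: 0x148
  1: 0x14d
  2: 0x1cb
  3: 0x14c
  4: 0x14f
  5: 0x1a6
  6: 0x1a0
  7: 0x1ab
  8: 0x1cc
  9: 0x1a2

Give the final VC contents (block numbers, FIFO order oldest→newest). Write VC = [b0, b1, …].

  [0] addr=0x148 blk=41 s=1: MISS | VC []
  [1] addr=0x14d blk=41 s=1: L1-HIT | VC []
  [2] addr=0x1cb blk=57 s=1: MISS | VC [41]
  [3] addr=0x14c blk=41 s=1: VC-HIT | VC [57]
  [4] addr=0x14f blk=41 s=1: L1-HIT | VC [57]
  [5] addr=0x1a6 blk=52 s=4: MISS | VC [57]
  [6] addr=0x1a0 blk=52 s=4: L1-HIT | VC [57]
  [7] addr=0x1ab blk=53 s=5: MISS | VC [57]
  [8] addr=0x1cc blk=57 s=1: VC-HIT | VC [41]
  [9] addr=0x1a2 blk=52 s=4: L1-HIT | VC [41]

VC = [41]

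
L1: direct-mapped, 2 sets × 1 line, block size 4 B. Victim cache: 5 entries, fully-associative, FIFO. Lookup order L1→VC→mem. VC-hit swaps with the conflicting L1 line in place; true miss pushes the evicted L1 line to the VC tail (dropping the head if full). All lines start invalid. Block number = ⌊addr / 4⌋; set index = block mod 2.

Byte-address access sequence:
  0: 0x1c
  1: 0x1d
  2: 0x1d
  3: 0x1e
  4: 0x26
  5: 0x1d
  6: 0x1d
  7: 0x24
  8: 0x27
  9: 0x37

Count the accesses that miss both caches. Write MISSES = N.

0: 0x1c (blk 7, set 1) → MISS  vc=[]
1: 0x1d (blk 7, set 1) → L1-HIT  vc=[]
2: 0x1d (blk 7, set 1) → L1-HIT  vc=[]
3: 0x1e (blk 7, set 1) → L1-HIT  vc=[]
4: 0x26 (blk 9, set 1) → MISS  vc=[7]
5: 0x1d (blk 7, set 1) → VC-HIT  vc=[9]
6: 0x1d (blk 7, set 1) → L1-HIT  vc=[9]
7: 0x24 (blk 9, set 1) → VC-HIT  vc=[7]
8: 0x27 (blk 9, set 1) → L1-HIT  vc=[7]
9: 0x37 (blk 13, set 1) → MISS  vc=[7, 9]

MISSES = 3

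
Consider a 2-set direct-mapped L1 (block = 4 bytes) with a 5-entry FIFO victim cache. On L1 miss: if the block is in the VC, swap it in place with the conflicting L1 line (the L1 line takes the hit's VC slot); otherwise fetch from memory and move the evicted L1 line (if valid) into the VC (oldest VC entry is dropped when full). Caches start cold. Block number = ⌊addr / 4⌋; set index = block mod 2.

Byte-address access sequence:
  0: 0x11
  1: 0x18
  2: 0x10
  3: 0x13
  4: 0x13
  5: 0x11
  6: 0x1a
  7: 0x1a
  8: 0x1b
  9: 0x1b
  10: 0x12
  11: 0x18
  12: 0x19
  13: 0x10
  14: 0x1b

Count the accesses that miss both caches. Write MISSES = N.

0: 0x11 (blk 4, set 0) → MISS  vc=[]
1: 0x18 (blk 6, set 0) → MISS  vc=[4]
2: 0x10 (blk 4, set 0) → VC-HIT  vc=[6]
3: 0x13 (blk 4, set 0) → L1-HIT  vc=[6]
4: 0x13 (blk 4, set 0) → L1-HIT  vc=[6]
5: 0x11 (blk 4, set 0) → L1-HIT  vc=[6]
6: 0x1a (blk 6, set 0) → VC-HIT  vc=[4]
7: 0x1a (blk 6, set 0) → L1-HIT  vc=[4]
8: 0x1b (blk 6, set 0) → L1-HIT  vc=[4]
9: 0x1b (blk 6, set 0) → L1-HIT  vc=[4]
10: 0x12 (blk 4, set 0) → VC-HIT  vc=[6]
11: 0x18 (blk 6, set 0) → VC-HIT  vc=[4]
12: 0x19 (blk 6, set 0) → L1-HIT  vc=[4]
13: 0x10 (blk 4, set 0) → VC-HIT  vc=[6]
14: 0x1b (blk 6, set 0) → VC-HIT  vc=[4]

MISSES = 2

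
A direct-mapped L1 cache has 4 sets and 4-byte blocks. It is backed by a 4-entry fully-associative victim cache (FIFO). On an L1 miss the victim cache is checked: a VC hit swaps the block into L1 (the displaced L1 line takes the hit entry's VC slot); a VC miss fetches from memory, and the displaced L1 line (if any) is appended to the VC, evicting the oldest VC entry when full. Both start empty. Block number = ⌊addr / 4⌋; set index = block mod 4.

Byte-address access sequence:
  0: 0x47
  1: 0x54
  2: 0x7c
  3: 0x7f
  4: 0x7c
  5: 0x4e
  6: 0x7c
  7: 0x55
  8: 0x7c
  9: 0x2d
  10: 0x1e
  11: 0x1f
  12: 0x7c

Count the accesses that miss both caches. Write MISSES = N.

MISSES = 6

  [0] addr=0x47 blk=17 s=1: MISS | VC []
  [1] addr=0x54 blk=21 s=1: MISS | VC [17]
  [2] addr=0x7c blk=31 s=3: MISS | VC [17]
  [3] addr=0x7f blk=31 s=3: L1-HIT | VC [17]
  [4] addr=0x7c blk=31 s=3: L1-HIT | VC [17]
  [5] addr=0x4e blk=19 s=3: MISS | VC [17, 31]
  [6] addr=0x7c blk=31 s=3: VC-HIT | VC [17, 19]
  [7] addr=0x55 blk=21 s=1: L1-HIT | VC [17, 19]
  [8] addr=0x7c blk=31 s=3: L1-HIT | VC [17, 19]
  [9] addr=0x2d blk=11 s=3: MISS | VC [17, 19, 31]
  [10] addr=0x1e blk=7 s=3: MISS | VC [17, 19, 31, 11]
  [11] addr=0x1f blk=7 s=3: L1-HIT | VC [17, 19, 31, 11]
  [12] addr=0x7c blk=31 s=3: VC-HIT | VC [17, 19, 7, 11]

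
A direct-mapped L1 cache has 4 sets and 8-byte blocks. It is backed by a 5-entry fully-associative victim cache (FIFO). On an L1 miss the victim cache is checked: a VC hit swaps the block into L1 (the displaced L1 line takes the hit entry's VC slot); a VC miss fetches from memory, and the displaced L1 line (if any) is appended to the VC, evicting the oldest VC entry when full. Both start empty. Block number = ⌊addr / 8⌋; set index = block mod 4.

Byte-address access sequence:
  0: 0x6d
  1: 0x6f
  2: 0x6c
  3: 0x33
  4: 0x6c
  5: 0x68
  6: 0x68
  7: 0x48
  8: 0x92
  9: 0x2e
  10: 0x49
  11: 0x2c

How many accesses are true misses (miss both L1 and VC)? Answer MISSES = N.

MISSES = 5

#0 0x6d→b13/s1 MISS; vc=[]
#1 0x6f→b13/s1 L1-HIT; vc=[]
#2 0x6c→b13/s1 L1-HIT; vc=[]
#3 0x33→b6/s2 MISS; vc=[]
#4 0x6c→b13/s1 L1-HIT; vc=[]
#5 0x68→b13/s1 L1-HIT; vc=[]
#6 0x68→b13/s1 L1-HIT; vc=[]
#7 0x48→b9/s1 MISS; vc=[13]
#8 0x92→b18/s2 MISS; vc=[13,6]
#9 0x2e→b5/s1 MISS; vc=[13,6,9]
#10 0x49→b9/s1 VC-HIT; vc=[13,6,5]
#11 0x2c→b5/s1 VC-HIT; vc=[13,6,9]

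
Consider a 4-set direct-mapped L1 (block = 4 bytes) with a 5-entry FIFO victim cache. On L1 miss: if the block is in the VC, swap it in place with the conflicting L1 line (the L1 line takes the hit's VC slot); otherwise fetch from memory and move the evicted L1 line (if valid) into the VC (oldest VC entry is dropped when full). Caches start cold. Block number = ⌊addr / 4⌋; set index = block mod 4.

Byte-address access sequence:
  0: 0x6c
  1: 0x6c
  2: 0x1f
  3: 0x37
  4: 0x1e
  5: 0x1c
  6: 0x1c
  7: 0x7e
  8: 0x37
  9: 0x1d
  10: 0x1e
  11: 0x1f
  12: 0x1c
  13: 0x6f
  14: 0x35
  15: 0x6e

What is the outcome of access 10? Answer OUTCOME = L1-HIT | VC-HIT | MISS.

#0 0x6c→b27/s3 MISS; vc=[]
#1 0x6c→b27/s3 L1-HIT; vc=[]
#2 0x1f→b7/s3 MISS; vc=[27]
#3 0x37→b13/s1 MISS; vc=[27]
#4 0x1e→b7/s3 L1-HIT; vc=[27]
#5 0x1c→b7/s3 L1-HIT; vc=[27]
#6 0x1c→b7/s3 L1-HIT; vc=[27]
#7 0x7e→b31/s3 MISS; vc=[27,7]
#8 0x37→b13/s1 L1-HIT; vc=[27,7]
#9 0x1d→b7/s3 VC-HIT; vc=[27,31]
#10 0x1e→b7/s3 L1-HIT; vc=[27,31]
#11 0x1f→b7/s3 L1-HIT; vc=[27,31]
#12 0x1c→b7/s3 L1-HIT; vc=[27,31]
#13 0x6f→b27/s3 VC-HIT; vc=[7,31]
#14 0x35→b13/s1 L1-HIT; vc=[7,31]
#15 0x6e→b27/s3 L1-HIT; vc=[7,31]

OUTCOME = L1-HIT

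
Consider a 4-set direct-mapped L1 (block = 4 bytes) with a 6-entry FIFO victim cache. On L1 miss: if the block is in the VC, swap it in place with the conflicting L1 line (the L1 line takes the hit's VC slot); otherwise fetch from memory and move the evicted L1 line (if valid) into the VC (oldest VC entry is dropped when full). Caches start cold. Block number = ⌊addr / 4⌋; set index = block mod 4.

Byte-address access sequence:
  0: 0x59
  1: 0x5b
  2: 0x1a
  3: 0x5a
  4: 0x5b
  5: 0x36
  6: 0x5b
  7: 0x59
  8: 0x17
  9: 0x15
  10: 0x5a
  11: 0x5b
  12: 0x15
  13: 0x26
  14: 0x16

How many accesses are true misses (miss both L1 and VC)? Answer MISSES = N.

MISSES = 5

0: 0x59 (blk 22, set 2) → MISS  vc=[]
1: 0x5b (blk 22, set 2) → L1-HIT  vc=[]
2: 0x1a (blk 6, set 2) → MISS  vc=[22]
3: 0x5a (blk 22, set 2) → VC-HIT  vc=[6]
4: 0x5b (blk 22, set 2) → L1-HIT  vc=[6]
5: 0x36 (blk 13, set 1) → MISS  vc=[6]
6: 0x5b (blk 22, set 2) → L1-HIT  vc=[6]
7: 0x59 (blk 22, set 2) → L1-HIT  vc=[6]
8: 0x17 (blk 5, set 1) → MISS  vc=[6, 13]
9: 0x15 (blk 5, set 1) → L1-HIT  vc=[6, 13]
10: 0x5a (blk 22, set 2) → L1-HIT  vc=[6, 13]
11: 0x5b (blk 22, set 2) → L1-HIT  vc=[6, 13]
12: 0x15 (blk 5, set 1) → L1-HIT  vc=[6, 13]
13: 0x26 (blk 9, set 1) → MISS  vc=[6, 13, 5]
14: 0x16 (blk 5, set 1) → VC-HIT  vc=[6, 13, 9]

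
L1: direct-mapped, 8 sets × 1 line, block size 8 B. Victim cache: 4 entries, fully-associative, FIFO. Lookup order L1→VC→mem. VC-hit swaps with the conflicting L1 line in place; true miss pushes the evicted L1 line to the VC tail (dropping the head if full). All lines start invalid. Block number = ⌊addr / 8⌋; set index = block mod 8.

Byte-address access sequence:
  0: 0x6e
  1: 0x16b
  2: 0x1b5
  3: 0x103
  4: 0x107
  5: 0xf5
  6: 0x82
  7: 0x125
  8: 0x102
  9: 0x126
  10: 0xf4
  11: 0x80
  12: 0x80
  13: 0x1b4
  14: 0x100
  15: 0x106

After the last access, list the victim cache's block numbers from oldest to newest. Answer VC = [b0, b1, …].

  [0] addr=0x6e blk=13 s=5: MISS | VC []
  [1] addr=0x16b blk=45 s=5: MISS | VC [13]
  [2] addr=0x1b5 blk=54 s=6: MISS | VC [13]
  [3] addr=0x103 blk=32 s=0: MISS | VC [13]
  [4] addr=0x107 blk=32 s=0: L1-HIT | VC [13]
  [5] addr=0xf5 blk=30 s=6: MISS | VC [13, 54]
  [6] addr=0x82 blk=16 s=0: MISS | VC [13, 54, 32]
  [7] addr=0x125 blk=36 s=4: MISS | VC [13, 54, 32]
  [8] addr=0x102 blk=32 s=0: VC-HIT | VC [13, 54, 16]
  [9] addr=0x126 blk=36 s=4: L1-HIT | VC [13, 54, 16]
  [10] addr=0xf4 blk=30 s=6: L1-HIT | VC [13, 54, 16]
  [11] addr=0x80 blk=16 s=0: VC-HIT | VC [13, 54, 32]
  [12] addr=0x80 blk=16 s=0: L1-HIT | VC [13, 54, 32]
  [13] addr=0x1b4 blk=54 s=6: VC-HIT | VC [13, 30, 32]
  [14] addr=0x100 blk=32 s=0: VC-HIT | VC [13, 30, 16]
  [15] addr=0x106 blk=32 s=0: L1-HIT | VC [13, 30, 16]

VC = [13, 30, 16]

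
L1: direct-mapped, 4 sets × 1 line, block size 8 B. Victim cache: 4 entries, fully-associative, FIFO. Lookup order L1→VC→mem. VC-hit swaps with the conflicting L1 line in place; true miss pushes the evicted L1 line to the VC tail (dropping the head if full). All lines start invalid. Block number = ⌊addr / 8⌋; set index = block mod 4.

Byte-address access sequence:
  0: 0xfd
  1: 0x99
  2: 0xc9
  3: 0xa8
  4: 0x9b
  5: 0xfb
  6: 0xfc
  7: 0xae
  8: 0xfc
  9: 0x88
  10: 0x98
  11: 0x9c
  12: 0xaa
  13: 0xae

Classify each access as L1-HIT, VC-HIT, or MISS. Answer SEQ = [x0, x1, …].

SEQ = [MISS, MISS, MISS, MISS, L1-HIT, VC-HIT, L1-HIT, L1-HIT, L1-HIT, MISS, VC-HIT, L1-HIT, VC-HIT, L1-HIT]

#0 0xfd→b31/s3 MISS; vc=[]
#1 0x99→b19/s3 MISS; vc=[31]
#2 0xc9→b25/s1 MISS; vc=[31]
#3 0xa8→b21/s1 MISS; vc=[31,25]
#4 0x9b→b19/s3 L1-HIT; vc=[31,25]
#5 0xfb→b31/s3 VC-HIT; vc=[19,25]
#6 0xfc→b31/s3 L1-HIT; vc=[19,25]
#7 0xae→b21/s1 L1-HIT; vc=[19,25]
#8 0xfc→b31/s3 L1-HIT; vc=[19,25]
#9 0x88→b17/s1 MISS; vc=[19,25,21]
#10 0x98→b19/s3 VC-HIT; vc=[31,25,21]
#11 0x9c→b19/s3 L1-HIT; vc=[31,25,21]
#12 0xaa→b21/s1 VC-HIT; vc=[31,25,17]
#13 0xae→b21/s1 L1-HIT; vc=[31,25,17]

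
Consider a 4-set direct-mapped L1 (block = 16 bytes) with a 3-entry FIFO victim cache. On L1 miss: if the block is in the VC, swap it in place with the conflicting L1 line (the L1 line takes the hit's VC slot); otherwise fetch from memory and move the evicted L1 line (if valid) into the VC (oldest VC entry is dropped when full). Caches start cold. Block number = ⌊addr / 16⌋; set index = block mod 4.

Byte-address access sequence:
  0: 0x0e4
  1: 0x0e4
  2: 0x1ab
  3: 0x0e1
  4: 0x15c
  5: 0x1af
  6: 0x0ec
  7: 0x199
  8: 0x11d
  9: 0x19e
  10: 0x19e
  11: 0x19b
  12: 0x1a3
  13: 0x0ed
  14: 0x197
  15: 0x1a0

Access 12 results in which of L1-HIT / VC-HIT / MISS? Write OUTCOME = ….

  [0] addr=0xe4 blk=14 s=2: MISS | VC []
  [1] addr=0xe4 blk=14 s=2: L1-HIT | VC []
  [2] addr=0x1ab blk=26 s=2: MISS | VC [14]
  [3] addr=0xe1 blk=14 s=2: VC-HIT | VC [26]
  [4] addr=0x15c blk=21 s=1: MISS | VC [26]
  [5] addr=0x1af blk=26 s=2: VC-HIT | VC [14]
  [6] addr=0xec blk=14 s=2: VC-HIT | VC [26]
  [7] addr=0x199 blk=25 s=1: MISS | VC [26, 21]
  [8] addr=0x11d blk=17 s=1: MISS | VC [26, 21, 25]
  [9] addr=0x19e blk=25 s=1: VC-HIT | VC [26, 21, 17]
  [10] addr=0x19e blk=25 s=1: L1-HIT | VC [26, 21, 17]
  [11] addr=0x19b blk=25 s=1: L1-HIT | VC [26, 21, 17]
  [12] addr=0x1a3 blk=26 s=2: VC-HIT | VC [14, 21, 17]
  [13] addr=0xed blk=14 s=2: VC-HIT | VC [26, 21, 17]
  [14] addr=0x197 blk=25 s=1: L1-HIT | VC [26, 21, 17]
  [15] addr=0x1a0 blk=26 s=2: VC-HIT | VC [14, 21, 17]

OUTCOME = VC-HIT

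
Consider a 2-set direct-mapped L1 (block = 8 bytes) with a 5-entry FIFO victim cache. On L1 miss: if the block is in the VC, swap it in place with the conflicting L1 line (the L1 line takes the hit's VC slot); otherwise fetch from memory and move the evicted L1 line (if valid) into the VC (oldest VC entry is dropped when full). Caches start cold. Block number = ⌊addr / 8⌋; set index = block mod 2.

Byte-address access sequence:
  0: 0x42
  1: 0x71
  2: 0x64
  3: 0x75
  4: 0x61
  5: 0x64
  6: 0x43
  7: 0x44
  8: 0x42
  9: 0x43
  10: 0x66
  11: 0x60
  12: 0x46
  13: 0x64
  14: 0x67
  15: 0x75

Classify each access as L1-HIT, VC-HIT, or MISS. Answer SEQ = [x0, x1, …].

#0 0x42→b8/s0 MISS; vc=[]
#1 0x71→b14/s0 MISS; vc=[8]
#2 0x64→b12/s0 MISS; vc=[8,14]
#3 0x75→b14/s0 VC-HIT; vc=[8,12]
#4 0x61→b12/s0 VC-HIT; vc=[8,14]
#5 0x64→b12/s0 L1-HIT; vc=[8,14]
#6 0x43→b8/s0 VC-HIT; vc=[12,14]
#7 0x44→b8/s0 L1-HIT; vc=[12,14]
#8 0x42→b8/s0 L1-HIT; vc=[12,14]
#9 0x43→b8/s0 L1-HIT; vc=[12,14]
#10 0x66→b12/s0 VC-HIT; vc=[8,14]
#11 0x60→b12/s0 L1-HIT; vc=[8,14]
#12 0x46→b8/s0 VC-HIT; vc=[12,14]
#13 0x64→b12/s0 VC-HIT; vc=[8,14]
#14 0x67→b12/s0 L1-HIT; vc=[8,14]
#15 0x75→b14/s0 VC-HIT; vc=[8,12]

SEQ = [MISS, MISS, MISS, VC-HIT, VC-HIT, L1-HIT, VC-HIT, L1-HIT, L1-HIT, L1-HIT, VC-HIT, L1-HIT, VC-HIT, VC-HIT, L1-HIT, VC-HIT]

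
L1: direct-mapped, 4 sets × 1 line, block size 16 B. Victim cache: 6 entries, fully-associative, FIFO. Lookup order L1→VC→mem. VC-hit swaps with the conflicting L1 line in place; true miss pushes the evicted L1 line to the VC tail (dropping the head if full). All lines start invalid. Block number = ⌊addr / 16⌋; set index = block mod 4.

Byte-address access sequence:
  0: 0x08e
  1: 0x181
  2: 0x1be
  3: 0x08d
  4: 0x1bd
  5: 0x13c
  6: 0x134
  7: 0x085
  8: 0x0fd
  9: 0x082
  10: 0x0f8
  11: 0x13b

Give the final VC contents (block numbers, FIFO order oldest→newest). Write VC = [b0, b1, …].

VC = [24, 27, 15]

0: 0x8e (blk 8, set 0) → MISS  vc=[]
1: 0x181 (blk 24, set 0) → MISS  vc=[8]
2: 0x1be (blk 27, set 3) → MISS  vc=[8]
3: 0x8d (blk 8, set 0) → VC-HIT  vc=[24]
4: 0x1bd (blk 27, set 3) → L1-HIT  vc=[24]
5: 0x13c (blk 19, set 3) → MISS  vc=[24, 27]
6: 0x134 (blk 19, set 3) → L1-HIT  vc=[24, 27]
7: 0x85 (blk 8, set 0) → L1-HIT  vc=[24, 27]
8: 0xfd (blk 15, set 3) → MISS  vc=[24, 27, 19]
9: 0x82 (blk 8, set 0) → L1-HIT  vc=[24, 27, 19]
10: 0xf8 (blk 15, set 3) → L1-HIT  vc=[24, 27, 19]
11: 0x13b (blk 19, set 3) → VC-HIT  vc=[24, 27, 15]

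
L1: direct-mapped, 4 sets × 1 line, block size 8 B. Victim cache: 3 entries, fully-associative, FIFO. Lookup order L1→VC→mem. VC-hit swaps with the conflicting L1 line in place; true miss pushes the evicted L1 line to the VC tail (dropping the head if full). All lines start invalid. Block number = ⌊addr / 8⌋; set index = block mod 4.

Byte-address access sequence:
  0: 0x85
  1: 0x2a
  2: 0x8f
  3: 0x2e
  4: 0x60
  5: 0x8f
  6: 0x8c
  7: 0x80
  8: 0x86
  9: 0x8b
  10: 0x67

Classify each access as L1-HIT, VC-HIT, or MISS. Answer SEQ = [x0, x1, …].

SEQ = [MISS, MISS, MISS, VC-HIT, MISS, VC-HIT, L1-HIT, VC-HIT, L1-HIT, L1-HIT, VC-HIT]

#0 0x85→b16/s0 MISS; vc=[]
#1 0x2a→b5/s1 MISS; vc=[]
#2 0x8f→b17/s1 MISS; vc=[5]
#3 0x2e→b5/s1 VC-HIT; vc=[17]
#4 0x60→b12/s0 MISS; vc=[17,16]
#5 0x8f→b17/s1 VC-HIT; vc=[5,16]
#6 0x8c→b17/s1 L1-HIT; vc=[5,16]
#7 0x80→b16/s0 VC-HIT; vc=[5,12]
#8 0x86→b16/s0 L1-HIT; vc=[5,12]
#9 0x8b→b17/s1 L1-HIT; vc=[5,12]
#10 0x67→b12/s0 VC-HIT; vc=[5,16]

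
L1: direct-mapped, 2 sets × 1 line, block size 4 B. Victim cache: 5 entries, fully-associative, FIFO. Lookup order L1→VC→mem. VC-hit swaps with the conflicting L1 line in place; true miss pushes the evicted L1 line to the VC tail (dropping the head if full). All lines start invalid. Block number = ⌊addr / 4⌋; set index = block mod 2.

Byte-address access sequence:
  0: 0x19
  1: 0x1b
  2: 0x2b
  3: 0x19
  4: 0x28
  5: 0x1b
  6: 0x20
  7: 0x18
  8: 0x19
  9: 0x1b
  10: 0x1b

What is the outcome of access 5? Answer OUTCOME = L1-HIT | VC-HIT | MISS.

#0 0x19→b6/s0 MISS; vc=[]
#1 0x1b→b6/s0 L1-HIT; vc=[]
#2 0x2b→b10/s0 MISS; vc=[6]
#3 0x19→b6/s0 VC-HIT; vc=[10]
#4 0x28→b10/s0 VC-HIT; vc=[6]
#5 0x1b→b6/s0 VC-HIT; vc=[10]
#6 0x20→b8/s0 MISS; vc=[10,6]
#7 0x18→b6/s0 VC-HIT; vc=[10,8]
#8 0x19→b6/s0 L1-HIT; vc=[10,8]
#9 0x1b→b6/s0 L1-HIT; vc=[10,8]
#10 0x1b→b6/s0 L1-HIT; vc=[10,8]

OUTCOME = VC-HIT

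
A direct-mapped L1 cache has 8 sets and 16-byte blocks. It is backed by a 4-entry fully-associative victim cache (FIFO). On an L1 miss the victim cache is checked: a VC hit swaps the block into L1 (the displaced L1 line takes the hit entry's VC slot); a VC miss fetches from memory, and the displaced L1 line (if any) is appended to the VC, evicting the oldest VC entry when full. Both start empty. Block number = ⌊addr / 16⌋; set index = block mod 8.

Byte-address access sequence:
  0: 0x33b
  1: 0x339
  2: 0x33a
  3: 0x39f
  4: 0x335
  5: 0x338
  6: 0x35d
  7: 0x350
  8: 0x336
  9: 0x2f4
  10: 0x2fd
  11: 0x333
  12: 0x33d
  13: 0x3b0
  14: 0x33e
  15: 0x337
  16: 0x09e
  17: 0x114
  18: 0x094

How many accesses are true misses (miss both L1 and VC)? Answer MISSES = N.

MISSES = 7

0: 0x33b (blk 51, set 3) → MISS  vc=[]
1: 0x339 (blk 51, set 3) → L1-HIT  vc=[]
2: 0x33a (blk 51, set 3) → L1-HIT  vc=[]
3: 0x39f (blk 57, set 1) → MISS  vc=[]
4: 0x335 (blk 51, set 3) → L1-HIT  vc=[]
5: 0x338 (blk 51, set 3) → L1-HIT  vc=[]
6: 0x35d (blk 53, set 5) → MISS  vc=[]
7: 0x350 (blk 53, set 5) → L1-HIT  vc=[]
8: 0x336 (blk 51, set 3) → L1-HIT  vc=[]
9: 0x2f4 (blk 47, set 7) → MISS  vc=[]
10: 0x2fd (blk 47, set 7) → L1-HIT  vc=[]
11: 0x333 (blk 51, set 3) → L1-HIT  vc=[]
12: 0x33d (blk 51, set 3) → L1-HIT  vc=[]
13: 0x3b0 (blk 59, set 3) → MISS  vc=[51]
14: 0x33e (blk 51, set 3) → VC-HIT  vc=[59]
15: 0x337 (blk 51, set 3) → L1-HIT  vc=[59]
16: 0x9e (blk 9, set 1) → MISS  vc=[59, 57]
17: 0x114 (blk 17, set 1) → MISS  vc=[59, 57, 9]
18: 0x94 (blk 9, set 1) → VC-HIT  vc=[59, 57, 17]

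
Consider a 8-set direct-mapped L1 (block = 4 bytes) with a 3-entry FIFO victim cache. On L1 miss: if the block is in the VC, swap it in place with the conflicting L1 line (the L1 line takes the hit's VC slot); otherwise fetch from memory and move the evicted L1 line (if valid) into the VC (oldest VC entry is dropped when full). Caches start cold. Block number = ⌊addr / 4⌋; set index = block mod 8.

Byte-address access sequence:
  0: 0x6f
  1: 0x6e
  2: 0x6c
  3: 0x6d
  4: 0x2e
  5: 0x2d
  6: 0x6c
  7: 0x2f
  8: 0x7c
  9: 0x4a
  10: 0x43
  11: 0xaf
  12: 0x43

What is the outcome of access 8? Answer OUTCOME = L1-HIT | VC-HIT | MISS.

OUTCOME = MISS

#0 0x6f→b27/s3 MISS; vc=[]
#1 0x6e→b27/s3 L1-HIT; vc=[]
#2 0x6c→b27/s3 L1-HIT; vc=[]
#3 0x6d→b27/s3 L1-HIT; vc=[]
#4 0x2e→b11/s3 MISS; vc=[27]
#5 0x2d→b11/s3 L1-HIT; vc=[27]
#6 0x6c→b27/s3 VC-HIT; vc=[11]
#7 0x2f→b11/s3 VC-HIT; vc=[27]
#8 0x7c→b31/s7 MISS; vc=[27]
#9 0x4a→b18/s2 MISS; vc=[27]
#10 0x43→b16/s0 MISS; vc=[27]
#11 0xaf→b43/s3 MISS; vc=[27,11]
#12 0x43→b16/s0 L1-HIT; vc=[27,11]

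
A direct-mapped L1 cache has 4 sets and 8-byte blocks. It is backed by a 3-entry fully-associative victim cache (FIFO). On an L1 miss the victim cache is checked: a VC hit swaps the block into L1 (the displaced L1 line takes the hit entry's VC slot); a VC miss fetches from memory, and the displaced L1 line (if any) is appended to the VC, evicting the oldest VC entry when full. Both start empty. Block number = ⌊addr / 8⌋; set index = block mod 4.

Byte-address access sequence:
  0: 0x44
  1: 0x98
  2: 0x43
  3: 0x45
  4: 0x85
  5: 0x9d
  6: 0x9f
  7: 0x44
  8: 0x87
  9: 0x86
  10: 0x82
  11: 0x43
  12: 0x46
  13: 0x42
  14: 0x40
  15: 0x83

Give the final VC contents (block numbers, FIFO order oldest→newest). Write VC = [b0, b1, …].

#0 0x44→b8/s0 MISS; vc=[]
#1 0x98→b19/s3 MISS; vc=[]
#2 0x43→b8/s0 L1-HIT; vc=[]
#3 0x45→b8/s0 L1-HIT; vc=[]
#4 0x85→b16/s0 MISS; vc=[8]
#5 0x9d→b19/s3 L1-HIT; vc=[8]
#6 0x9f→b19/s3 L1-HIT; vc=[8]
#7 0x44→b8/s0 VC-HIT; vc=[16]
#8 0x87→b16/s0 VC-HIT; vc=[8]
#9 0x86→b16/s0 L1-HIT; vc=[8]
#10 0x82→b16/s0 L1-HIT; vc=[8]
#11 0x43→b8/s0 VC-HIT; vc=[16]
#12 0x46→b8/s0 L1-HIT; vc=[16]
#13 0x42→b8/s0 L1-HIT; vc=[16]
#14 0x40→b8/s0 L1-HIT; vc=[16]
#15 0x83→b16/s0 VC-HIT; vc=[8]

VC = [8]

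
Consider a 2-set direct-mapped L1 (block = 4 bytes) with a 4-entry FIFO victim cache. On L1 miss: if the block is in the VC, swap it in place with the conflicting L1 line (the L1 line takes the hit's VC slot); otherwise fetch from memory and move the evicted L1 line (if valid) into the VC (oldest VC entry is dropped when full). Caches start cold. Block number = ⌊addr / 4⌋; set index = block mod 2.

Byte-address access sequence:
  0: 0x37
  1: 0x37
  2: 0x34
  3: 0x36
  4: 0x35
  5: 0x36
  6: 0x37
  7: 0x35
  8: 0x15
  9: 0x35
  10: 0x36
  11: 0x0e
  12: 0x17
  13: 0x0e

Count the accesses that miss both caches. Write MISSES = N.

MISSES = 3

#0 0x37→b13/s1 MISS; vc=[]
#1 0x37→b13/s1 L1-HIT; vc=[]
#2 0x34→b13/s1 L1-HIT; vc=[]
#3 0x36→b13/s1 L1-HIT; vc=[]
#4 0x35→b13/s1 L1-HIT; vc=[]
#5 0x36→b13/s1 L1-HIT; vc=[]
#6 0x37→b13/s1 L1-HIT; vc=[]
#7 0x35→b13/s1 L1-HIT; vc=[]
#8 0x15→b5/s1 MISS; vc=[13]
#9 0x35→b13/s1 VC-HIT; vc=[5]
#10 0x36→b13/s1 L1-HIT; vc=[5]
#11 0xe→b3/s1 MISS; vc=[5,13]
#12 0x17→b5/s1 VC-HIT; vc=[3,13]
#13 0xe→b3/s1 VC-HIT; vc=[5,13]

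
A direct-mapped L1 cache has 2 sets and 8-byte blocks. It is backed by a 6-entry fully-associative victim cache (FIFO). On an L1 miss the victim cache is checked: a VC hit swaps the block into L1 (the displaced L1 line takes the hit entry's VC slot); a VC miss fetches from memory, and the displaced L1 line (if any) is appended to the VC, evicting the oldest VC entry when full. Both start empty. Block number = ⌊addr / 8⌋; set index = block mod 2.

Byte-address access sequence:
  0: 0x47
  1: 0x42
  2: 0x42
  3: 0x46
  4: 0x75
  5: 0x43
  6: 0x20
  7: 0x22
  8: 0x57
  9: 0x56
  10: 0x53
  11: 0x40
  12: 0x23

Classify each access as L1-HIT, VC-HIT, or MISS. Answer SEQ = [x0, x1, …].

  [0] addr=0x47 blk=8 s=0: MISS | VC []
  [1] addr=0x42 blk=8 s=0: L1-HIT | VC []
  [2] addr=0x42 blk=8 s=0: L1-HIT | VC []
  [3] addr=0x46 blk=8 s=0: L1-HIT | VC []
  [4] addr=0x75 blk=14 s=0: MISS | VC [8]
  [5] addr=0x43 blk=8 s=0: VC-HIT | VC [14]
  [6] addr=0x20 blk=4 s=0: MISS | VC [14, 8]
  [7] addr=0x22 blk=4 s=0: L1-HIT | VC [14, 8]
  [8] addr=0x57 blk=10 s=0: MISS | VC [14, 8, 4]
  [9] addr=0x56 blk=10 s=0: L1-HIT | VC [14, 8, 4]
  [10] addr=0x53 blk=10 s=0: L1-HIT | VC [14, 8, 4]
  [11] addr=0x40 blk=8 s=0: VC-HIT | VC [14, 10, 4]
  [12] addr=0x23 blk=4 s=0: VC-HIT | VC [14, 10, 8]

SEQ = [MISS, L1-HIT, L1-HIT, L1-HIT, MISS, VC-HIT, MISS, L1-HIT, MISS, L1-HIT, L1-HIT, VC-HIT, VC-HIT]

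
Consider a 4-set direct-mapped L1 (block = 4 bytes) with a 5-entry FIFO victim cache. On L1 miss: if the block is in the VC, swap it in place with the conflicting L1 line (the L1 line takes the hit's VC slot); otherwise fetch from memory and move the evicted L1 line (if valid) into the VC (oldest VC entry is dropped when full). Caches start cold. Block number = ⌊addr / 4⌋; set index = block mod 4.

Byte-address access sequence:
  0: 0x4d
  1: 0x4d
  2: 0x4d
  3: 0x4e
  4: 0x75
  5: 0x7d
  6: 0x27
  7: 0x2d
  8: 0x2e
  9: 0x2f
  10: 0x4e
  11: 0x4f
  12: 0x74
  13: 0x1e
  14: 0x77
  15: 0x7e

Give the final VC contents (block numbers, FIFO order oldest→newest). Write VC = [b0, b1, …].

VC = [11, 9, 7, 19]

0: 0x4d (blk 19, set 3) → MISS  vc=[]
1: 0x4d (blk 19, set 3) → L1-HIT  vc=[]
2: 0x4d (blk 19, set 3) → L1-HIT  vc=[]
3: 0x4e (blk 19, set 3) → L1-HIT  vc=[]
4: 0x75 (blk 29, set 1) → MISS  vc=[]
5: 0x7d (blk 31, set 3) → MISS  vc=[19]
6: 0x27 (blk 9, set 1) → MISS  vc=[19, 29]
7: 0x2d (blk 11, set 3) → MISS  vc=[19, 29, 31]
8: 0x2e (blk 11, set 3) → L1-HIT  vc=[19, 29, 31]
9: 0x2f (blk 11, set 3) → L1-HIT  vc=[19, 29, 31]
10: 0x4e (blk 19, set 3) → VC-HIT  vc=[11, 29, 31]
11: 0x4f (blk 19, set 3) → L1-HIT  vc=[11, 29, 31]
12: 0x74 (blk 29, set 1) → VC-HIT  vc=[11, 9, 31]
13: 0x1e (blk 7, set 3) → MISS  vc=[11, 9, 31, 19]
14: 0x77 (blk 29, set 1) → L1-HIT  vc=[11, 9, 31, 19]
15: 0x7e (blk 31, set 3) → VC-HIT  vc=[11, 9, 7, 19]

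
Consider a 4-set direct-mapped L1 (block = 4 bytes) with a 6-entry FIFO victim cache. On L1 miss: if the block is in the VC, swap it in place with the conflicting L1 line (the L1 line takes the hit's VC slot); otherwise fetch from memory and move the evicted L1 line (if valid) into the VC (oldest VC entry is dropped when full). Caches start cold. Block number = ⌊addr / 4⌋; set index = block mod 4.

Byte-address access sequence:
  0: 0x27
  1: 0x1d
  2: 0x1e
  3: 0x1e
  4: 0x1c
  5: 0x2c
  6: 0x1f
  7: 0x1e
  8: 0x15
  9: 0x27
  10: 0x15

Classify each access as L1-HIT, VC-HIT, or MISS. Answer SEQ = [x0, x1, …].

#0 0x27→b9/s1 MISS; vc=[]
#1 0x1d→b7/s3 MISS; vc=[]
#2 0x1e→b7/s3 L1-HIT; vc=[]
#3 0x1e→b7/s3 L1-HIT; vc=[]
#4 0x1c→b7/s3 L1-HIT; vc=[]
#5 0x2c→b11/s3 MISS; vc=[7]
#6 0x1f→b7/s3 VC-HIT; vc=[11]
#7 0x1e→b7/s3 L1-HIT; vc=[11]
#8 0x15→b5/s1 MISS; vc=[11,9]
#9 0x27→b9/s1 VC-HIT; vc=[11,5]
#10 0x15→b5/s1 VC-HIT; vc=[11,9]

SEQ = [MISS, MISS, L1-HIT, L1-HIT, L1-HIT, MISS, VC-HIT, L1-HIT, MISS, VC-HIT, VC-HIT]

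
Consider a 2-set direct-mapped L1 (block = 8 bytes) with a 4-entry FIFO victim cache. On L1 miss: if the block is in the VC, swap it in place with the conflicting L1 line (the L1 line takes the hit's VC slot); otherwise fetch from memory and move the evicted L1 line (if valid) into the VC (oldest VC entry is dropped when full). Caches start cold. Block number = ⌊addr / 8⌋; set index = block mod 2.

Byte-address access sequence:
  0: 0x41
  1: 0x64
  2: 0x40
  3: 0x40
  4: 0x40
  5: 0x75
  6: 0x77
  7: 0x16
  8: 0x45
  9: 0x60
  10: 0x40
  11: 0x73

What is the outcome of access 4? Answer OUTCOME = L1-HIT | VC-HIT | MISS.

#0 0x41→b8/s0 MISS; vc=[]
#1 0x64→b12/s0 MISS; vc=[8]
#2 0x40→b8/s0 VC-HIT; vc=[12]
#3 0x40→b8/s0 L1-HIT; vc=[12]
#4 0x40→b8/s0 L1-HIT; vc=[12]
#5 0x75→b14/s0 MISS; vc=[12,8]
#6 0x77→b14/s0 L1-HIT; vc=[12,8]
#7 0x16→b2/s0 MISS; vc=[12,8,14]
#8 0x45→b8/s0 VC-HIT; vc=[12,2,14]
#9 0x60→b12/s0 VC-HIT; vc=[8,2,14]
#10 0x40→b8/s0 VC-HIT; vc=[12,2,14]
#11 0x73→b14/s0 VC-HIT; vc=[12,2,8]

OUTCOME = L1-HIT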